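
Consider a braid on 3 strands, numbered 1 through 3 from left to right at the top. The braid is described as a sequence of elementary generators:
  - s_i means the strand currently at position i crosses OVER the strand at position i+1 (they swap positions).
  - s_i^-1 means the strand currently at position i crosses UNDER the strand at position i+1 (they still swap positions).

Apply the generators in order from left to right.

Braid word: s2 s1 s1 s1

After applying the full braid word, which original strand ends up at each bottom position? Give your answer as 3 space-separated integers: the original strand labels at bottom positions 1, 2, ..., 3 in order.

Gen 1 (s2): strand 2 crosses over strand 3. Perm now: [1 3 2]
Gen 2 (s1): strand 1 crosses over strand 3. Perm now: [3 1 2]
Gen 3 (s1): strand 3 crosses over strand 1. Perm now: [1 3 2]
Gen 4 (s1): strand 1 crosses over strand 3. Perm now: [3 1 2]

Answer: 3 1 2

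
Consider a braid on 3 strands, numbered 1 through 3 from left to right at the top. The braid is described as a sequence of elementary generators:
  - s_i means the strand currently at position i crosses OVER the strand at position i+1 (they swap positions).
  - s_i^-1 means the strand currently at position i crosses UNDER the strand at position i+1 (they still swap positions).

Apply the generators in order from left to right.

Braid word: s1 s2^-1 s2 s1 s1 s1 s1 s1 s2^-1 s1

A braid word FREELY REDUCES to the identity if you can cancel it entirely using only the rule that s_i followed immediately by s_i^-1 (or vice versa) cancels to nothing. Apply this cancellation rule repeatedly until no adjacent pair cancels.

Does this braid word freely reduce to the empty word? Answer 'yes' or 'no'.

Answer: no

Derivation:
Gen 1 (s1): push. Stack: [s1]
Gen 2 (s2^-1): push. Stack: [s1 s2^-1]
Gen 3 (s2): cancels prior s2^-1. Stack: [s1]
Gen 4 (s1): push. Stack: [s1 s1]
Gen 5 (s1): push. Stack: [s1 s1 s1]
Gen 6 (s1): push. Stack: [s1 s1 s1 s1]
Gen 7 (s1): push. Stack: [s1 s1 s1 s1 s1]
Gen 8 (s1): push. Stack: [s1 s1 s1 s1 s1 s1]
Gen 9 (s2^-1): push. Stack: [s1 s1 s1 s1 s1 s1 s2^-1]
Gen 10 (s1): push. Stack: [s1 s1 s1 s1 s1 s1 s2^-1 s1]
Reduced word: s1 s1 s1 s1 s1 s1 s2^-1 s1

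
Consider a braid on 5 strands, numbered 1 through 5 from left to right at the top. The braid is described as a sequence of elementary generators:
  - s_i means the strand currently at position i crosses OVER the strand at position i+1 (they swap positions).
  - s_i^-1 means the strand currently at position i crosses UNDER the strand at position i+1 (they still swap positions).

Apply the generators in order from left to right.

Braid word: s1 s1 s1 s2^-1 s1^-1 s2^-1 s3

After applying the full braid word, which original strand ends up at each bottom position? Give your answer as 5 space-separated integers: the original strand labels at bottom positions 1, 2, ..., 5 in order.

Answer: 3 1 4 2 5

Derivation:
Gen 1 (s1): strand 1 crosses over strand 2. Perm now: [2 1 3 4 5]
Gen 2 (s1): strand 2 crosses over strand 1. Perm now: [1 2 3 4 5]
Gen 3 (s1): strand 1 crosses over strand 2. Perm now: [2 1 3 4 5]
Gen 4 (s2^-1): strand 1 crosses under strand 3. Perm now: [2 3 1 4 5]
Gen 5 (s1^-1): strand 2 crosses under strand 3. Perm now: [3 2 1 4 5]
Gen 6 (s2^-1): strand 2 crosses under strand 1. Perm now: [3 1 2 4 5]
Gen 7 (s3): strand 2 crosses over strand 4. Perm now: [3 1 4 2 5]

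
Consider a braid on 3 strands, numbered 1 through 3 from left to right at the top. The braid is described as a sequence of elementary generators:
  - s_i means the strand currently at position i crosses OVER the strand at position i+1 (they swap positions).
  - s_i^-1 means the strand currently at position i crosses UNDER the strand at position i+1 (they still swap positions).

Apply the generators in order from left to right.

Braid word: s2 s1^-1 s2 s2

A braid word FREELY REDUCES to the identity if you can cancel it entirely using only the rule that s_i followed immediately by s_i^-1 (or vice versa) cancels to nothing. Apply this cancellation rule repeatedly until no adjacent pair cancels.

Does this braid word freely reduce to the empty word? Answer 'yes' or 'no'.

Answer: no

Derivation:
Gen 1 (s2): push. Stack: [s2]
Gen 2 (s1^-1): push. Stack: [s2 s1^-1]
Gen 3 (s2): push. Stack: [s2 s1^-1 s2]
Gen 4 (s2): push. Stack: [s2 s1^-1 s2 s2]
Reduced word: s2 s1^-1 s2 s2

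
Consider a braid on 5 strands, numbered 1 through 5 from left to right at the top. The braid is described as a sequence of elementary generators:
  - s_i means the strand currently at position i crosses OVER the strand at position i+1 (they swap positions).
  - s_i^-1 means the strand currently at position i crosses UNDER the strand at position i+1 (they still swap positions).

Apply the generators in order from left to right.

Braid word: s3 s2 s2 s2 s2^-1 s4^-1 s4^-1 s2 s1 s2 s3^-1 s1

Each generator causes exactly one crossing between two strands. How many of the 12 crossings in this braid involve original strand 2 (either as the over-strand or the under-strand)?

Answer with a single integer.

Gen 1: crossing 3x4. Involves strand 2? no. Count so far: 0
Gen 2: crossing 2x4. Involves strand 2? yes. Count so far: 1
Gen 3: crossing 4x2. Involves strand 2? yes. Count so far: 2
Gen 4: crossing 2x4. Involves strand 2? yes. Count so far: 3
Gen 5: crossing 4x2. Involves strand 2? yes. Count so far: 4
Gen 6: crossing 3x5. Involves strand 2? no. Count so far: 4
Gen 7: crossing 5x3. Involves strand 2? no. Count so far: 4
Gen 8: crossing 2x4. Involves strand 2? yes. Count so far: 5
Gen 9: crossing 1x4. Involves strand 2? no. Count so far: 5
Gen 10: crossing 1x2. Involves strand 2? yes. Count so far: 6
Gen 11: crossing 1x3. Involves strand 2? no. Count so far: 6
Gen 12: crossing 4x2. Involves strand 2? yes. Count so far: 7

Answer: 7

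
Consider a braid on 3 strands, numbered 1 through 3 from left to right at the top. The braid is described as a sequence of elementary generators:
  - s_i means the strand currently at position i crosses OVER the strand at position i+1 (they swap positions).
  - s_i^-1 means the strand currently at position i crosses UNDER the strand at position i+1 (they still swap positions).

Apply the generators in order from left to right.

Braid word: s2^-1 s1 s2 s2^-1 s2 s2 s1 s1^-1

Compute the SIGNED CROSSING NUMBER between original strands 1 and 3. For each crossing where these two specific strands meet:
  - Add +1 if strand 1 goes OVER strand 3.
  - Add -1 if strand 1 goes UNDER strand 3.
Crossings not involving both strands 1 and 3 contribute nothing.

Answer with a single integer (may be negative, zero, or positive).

Gen 1: crossing 2x3. Both 1&3? no. Sum: 0
Gen 2: 1 over 3. Both 1&3? yes. Contrib: +1. Sum: 1
Gen 3: crossing 1x2. Both 1&3? no. Sum: 1
Gen 4: crossing 2x1. Both 1&3? no. Sum: 1
Gen 5: crossing 1x2. Both 1&3? no. Sum: 1
Gen 6: crossing 2x1. Both 1&3? no. Sum: 1
Gen 7: 3 over 1. Both 1&3? yes. Contrib: -1. Sum: 0
Gen 8: 1 under 3. Both 1&3? yes. Contrib: -1. Sum: -1

Answer: -1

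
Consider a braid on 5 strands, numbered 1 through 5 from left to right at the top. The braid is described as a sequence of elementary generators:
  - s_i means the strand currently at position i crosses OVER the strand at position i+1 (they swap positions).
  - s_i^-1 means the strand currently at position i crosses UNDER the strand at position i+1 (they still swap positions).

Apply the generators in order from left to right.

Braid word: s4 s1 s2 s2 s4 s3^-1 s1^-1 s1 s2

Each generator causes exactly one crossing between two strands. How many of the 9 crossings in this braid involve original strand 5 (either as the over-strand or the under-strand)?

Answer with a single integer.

Answer: 2

Derivation:
Gen 1: crossing 4x5. Involves strand 5? yes. Count so far: 1
Gen 2: crossing 1x2. Involves strand 5? no. Count so far: 1
Gen 3: crossing 1x3. Involves strand 5? no. Count so far: 1
Gen 4: crossing 3x1. Involves strand 5? no. Count so far: 1
Gen 5: crossing 5x4. Involves strand 5? yes. Count so far: 2
Gen 6: crossing 3x4. Involves strand 5? no. Count so far: 2
Gen 7: crossing 2x1. Involves strand 5? no. Count so far: 2
Gen 8: crossing 1x2. Involves strand 5? no. Count so far: 2
Gen 9: crossing 1x4. Involves strand 5? no. Count so far: 2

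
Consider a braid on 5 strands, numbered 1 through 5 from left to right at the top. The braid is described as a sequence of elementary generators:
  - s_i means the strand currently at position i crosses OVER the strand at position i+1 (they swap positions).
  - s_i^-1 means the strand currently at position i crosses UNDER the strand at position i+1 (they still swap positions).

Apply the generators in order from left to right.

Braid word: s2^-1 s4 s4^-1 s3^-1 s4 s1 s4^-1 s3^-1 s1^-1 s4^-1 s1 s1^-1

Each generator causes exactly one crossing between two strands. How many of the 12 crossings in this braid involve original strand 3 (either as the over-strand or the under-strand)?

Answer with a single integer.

Answer: 5

Derivation:
Gen 1: crossing 2x3. Involves strand 3? yes. Count so far: 1
Gen 2: crossing 4x5. Involves strand 3? no. Count so far: 1
Gen 3: crossing 5x4. Involves strand 3? no. Count so far: 1
Gen 4: crossing 2x4. Involves strand 3? no. Count so far: 1
Gen 5: crossing 2x5. Involves strand 3? no. Count so far: 1
Gen 6: crossing 1x3. Involves strand 3? yes. Count so far: 2
Gen 7: crossing 5x2. Involves strand 3? no. Count so far: 2
Gen 8: crossing 4x2. Involves strand 3? no. Count so far: 2
Gen 9: crossing 3x1. Involves strand 3? yes. Count so far: 3
Gen 10: crossing 4x5. Involves strand 3? no. Count so far: 3
Gen 11: crossing 1x3. Involves strand 3? yes. Count so far: 4
Gen 12: crossing 3x1. Involves strand 3? yes. Count so far: 5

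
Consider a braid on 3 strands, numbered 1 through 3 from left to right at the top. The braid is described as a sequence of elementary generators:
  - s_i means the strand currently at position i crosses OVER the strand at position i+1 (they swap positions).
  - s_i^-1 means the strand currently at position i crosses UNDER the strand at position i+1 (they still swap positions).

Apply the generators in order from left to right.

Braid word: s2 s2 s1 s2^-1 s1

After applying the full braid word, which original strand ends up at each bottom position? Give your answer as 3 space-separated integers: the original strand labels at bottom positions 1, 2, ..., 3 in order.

Gen 1 (s2): strand 2 crosses over strand 3. Perm now: [1 3 2]
Gen 2 (s2): strand 3 crosses over strand 2. Perm now: [1 2 3]
Gen 3 (s1): strand 1 crosses over strand 2. Perm now: [2 1 3]
Gen 4 (s2^-1): strand 1 crosses under strand 3. Perm now: [2 3 1]
Gen 5 (s1): strand 2 crosses over strand 3. Perm now: [3 2 1]

Answer: 3 2 1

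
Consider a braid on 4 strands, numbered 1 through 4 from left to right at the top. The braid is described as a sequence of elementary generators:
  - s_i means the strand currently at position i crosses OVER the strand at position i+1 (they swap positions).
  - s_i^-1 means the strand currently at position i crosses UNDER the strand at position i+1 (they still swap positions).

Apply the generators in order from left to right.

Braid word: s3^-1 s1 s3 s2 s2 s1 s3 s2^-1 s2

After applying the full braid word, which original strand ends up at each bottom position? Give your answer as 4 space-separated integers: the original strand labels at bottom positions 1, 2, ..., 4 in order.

Answer: 1 2 4 3

Derivation:
Gen 1 (s3^-1): strand 3 crosses under strand 4. Perm now: [1 2 4 3]
Gen 2 (s1): strand 1 crosses over strand 2. Perm now: [2 1 4 3]
Gen 3 (s3): strand 4 crosses over strand 3. Perm now: [2 1 3 4]
Gen 4 (s2): strand 1 crosses over strand 3. Perm now: [2 3 1 4]
Gen 5 (s2): strand 3 crosses over strand 1. Perm now: [2 1 3 4]
Gen 6 (s1): strand 2 crosses over strand 1. Perm now: [1 2 3 4]
Gen 7 (s3): strand 3 crosses over strand 4. Perm now: [1 2 4 3]
Gen 8 (s2^-1): strand 2 crosses under strand 4. Perm now: [1 4 2 3]
Gen 9 (s2): strand 4 crosses over strand 2. Perm now: [1 2 4 3]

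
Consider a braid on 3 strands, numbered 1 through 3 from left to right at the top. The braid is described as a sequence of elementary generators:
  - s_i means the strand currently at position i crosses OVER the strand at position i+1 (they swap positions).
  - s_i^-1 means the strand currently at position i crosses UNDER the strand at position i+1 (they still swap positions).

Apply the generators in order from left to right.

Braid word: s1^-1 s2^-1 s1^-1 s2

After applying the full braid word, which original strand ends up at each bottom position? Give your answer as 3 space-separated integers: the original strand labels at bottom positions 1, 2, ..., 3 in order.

Answer: 3 1 2

Derivation:
Gen 1 (s1^-1): strand 1 crosses under strand 2. Perm now: [2 1 3]
Gen 2 (s2^-1): strand 1 crosses under strand 3. Perm now: [2 3 1]
Gen 3 (s1^-1): strand 2 crosses under strand 3. Perm now: [3 2 1]
Gen 4 (s2): strand 2 crosses over strand 1. Perm now: [3 1 2]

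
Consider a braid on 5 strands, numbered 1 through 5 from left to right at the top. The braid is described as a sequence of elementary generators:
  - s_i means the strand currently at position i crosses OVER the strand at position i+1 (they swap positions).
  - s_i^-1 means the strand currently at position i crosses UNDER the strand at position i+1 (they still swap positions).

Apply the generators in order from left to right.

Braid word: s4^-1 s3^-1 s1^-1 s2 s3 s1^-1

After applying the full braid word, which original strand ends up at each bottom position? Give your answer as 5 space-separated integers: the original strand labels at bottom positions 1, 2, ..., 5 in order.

Gen 1 (s4^-1): strand 4 crosses under strand 5. Perm now: [1 2 3 5 4]
Gen 2 (s3^-1): strand 3 crosses under strand 5. Perm now: [1 2 5 3 4]
Gen 3 (s1^-1): strand 1 crosses under strand 2. Perm now: [2 1 5 3 4]
Gen 4 (s2): strand 1 crosses over strand 5. Perm now: [2 5 1 3 4]
Gen 5 (s3): strand 1 crosses over strand 3. Perm now: [2 5 3 1 4]
Gen 6 (s1^-1): strand 2 crosses under strand 5. Perm now: [5 2 3 1 4]

Answer: 5 2 3 1 4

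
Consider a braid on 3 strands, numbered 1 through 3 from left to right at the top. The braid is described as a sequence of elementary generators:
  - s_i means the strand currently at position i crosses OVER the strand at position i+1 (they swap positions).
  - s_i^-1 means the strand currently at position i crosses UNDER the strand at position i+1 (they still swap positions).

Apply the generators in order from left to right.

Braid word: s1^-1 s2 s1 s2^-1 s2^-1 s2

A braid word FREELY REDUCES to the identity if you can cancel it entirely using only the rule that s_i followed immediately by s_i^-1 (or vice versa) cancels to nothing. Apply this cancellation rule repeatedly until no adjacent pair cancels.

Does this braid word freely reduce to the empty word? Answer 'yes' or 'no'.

Answer: no

Derivation:
Gen 1 (s1^-1): push. Stack: [s1^-1]
Gen 2 (s2): push. Stack: [s1^-1 s2]
Gen 3 (s1): push. Stack: [s1^-1 s2 s1]
Gen 4 (s2^-1): push. Stack: [s1^-1 s2 s1 s2^-1]
Gen 5 (s2^-1): push. Stack: [s1^-1 s2 s1 s2^-1 s2^-1]
Gen 6 (s2): cancels prior s2^-1. Stack: [s1^-1 s2 s1 s2^-1]
Reduced word: s1^-1 s2 s1 s2^-1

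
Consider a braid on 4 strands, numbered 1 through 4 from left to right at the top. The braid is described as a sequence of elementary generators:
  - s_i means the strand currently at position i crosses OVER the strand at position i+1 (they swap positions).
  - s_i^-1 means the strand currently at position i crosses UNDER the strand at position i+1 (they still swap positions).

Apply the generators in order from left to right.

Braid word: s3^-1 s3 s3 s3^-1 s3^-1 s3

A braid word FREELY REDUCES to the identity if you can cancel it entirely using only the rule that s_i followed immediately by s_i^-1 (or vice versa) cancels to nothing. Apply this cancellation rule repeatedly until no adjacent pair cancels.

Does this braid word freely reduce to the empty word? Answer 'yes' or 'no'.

Answer: yes

Derivation:
Gen 1 (s3^-1): push. Stack: [s3^-1]
Gen 2 (s3): cancels prior s3^-1. Stack: []
Gen 3 (s3): push. Stack: [s3]
Gen 4 (s3^-1): cancels prior s3. Stack: []
Gen 5 (s3^-1): push. Stack: [s3^-1]
Gen 6 (s3): cancels prior s3^-1. Stack: []
Reduced word: (empty)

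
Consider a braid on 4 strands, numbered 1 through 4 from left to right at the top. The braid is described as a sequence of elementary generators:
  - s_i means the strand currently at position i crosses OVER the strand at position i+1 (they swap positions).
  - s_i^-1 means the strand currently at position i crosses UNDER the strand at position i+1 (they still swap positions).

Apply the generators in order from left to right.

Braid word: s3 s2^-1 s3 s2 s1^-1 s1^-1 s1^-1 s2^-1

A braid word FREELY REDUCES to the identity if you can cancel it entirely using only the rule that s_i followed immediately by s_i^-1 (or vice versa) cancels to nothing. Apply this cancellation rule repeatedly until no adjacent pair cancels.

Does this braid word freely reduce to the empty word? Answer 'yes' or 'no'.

Gen 1 (s3): push. Stack: [s3]
Gen 2 (s2^-1): push. Stack: [s3 s2^-1]
Gen 3 (s3): push. Stack: [s3 s2^-1 s3]
Gen 4 (s2): push. Stack: [s3 s2^-1 s3 s2]
Gen 5 (s1^-1): push. Stack: [s3 s2^-1 s3 s2 s1^-1]
Gen 6 (s1^-1): push. Stack: [s3 s2^-1 s3 s2 s1^-1 s1^-1]
Gen 7 (s1^-1): push. Stack: [s3 s2^-1 s3 s2 s1^-1 s1^-1 s1^-1]
Gen 8 (s2^-1): push. Stack: [s3 s2^-1 s3 s2 s1^-1 s1^-1 s1^-1 s2^-1]
Reduced word: s3 s2^-1 s3 s2 s1^-1 s1^-1 s1^-1 s2^-1

Answer: no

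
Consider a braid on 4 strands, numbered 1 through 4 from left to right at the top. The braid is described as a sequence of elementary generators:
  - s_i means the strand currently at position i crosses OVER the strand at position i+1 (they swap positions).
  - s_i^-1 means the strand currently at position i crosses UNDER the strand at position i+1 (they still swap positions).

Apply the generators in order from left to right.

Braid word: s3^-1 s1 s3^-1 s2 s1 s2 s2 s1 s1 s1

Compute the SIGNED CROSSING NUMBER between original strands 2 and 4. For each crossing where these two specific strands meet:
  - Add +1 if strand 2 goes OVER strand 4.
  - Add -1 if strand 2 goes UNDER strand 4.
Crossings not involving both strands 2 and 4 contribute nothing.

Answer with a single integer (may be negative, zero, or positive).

Gen 1: crossing 3x4. Both 2&4? no. Sum: 0
Gen 2: crossing 1x2. Both 2&4? no. Sum: 0
Gen 3: crossing 4x3. Both 2&4? no. Sum: 0
Gen 4: crossing 1x3. Both 2&4? no. Sum: 0
Gen 5: crossing 2x3. Both 2&4? no. Sum: 0
Gen 6: crossing 2x1. Both 2&4? no. Sum: 0
Gen 7: crossing 1x2. Both 2&4? no. Sum: 0
Gen 8: crossing 3x2. Both 2&4? no. Sum: 0
Gen 9: crossing 2x3. Both 2&4? no. Sum: 0
Gen 10: crossing 3x2. Both 2&4? no. Sum: 0

Answer: 0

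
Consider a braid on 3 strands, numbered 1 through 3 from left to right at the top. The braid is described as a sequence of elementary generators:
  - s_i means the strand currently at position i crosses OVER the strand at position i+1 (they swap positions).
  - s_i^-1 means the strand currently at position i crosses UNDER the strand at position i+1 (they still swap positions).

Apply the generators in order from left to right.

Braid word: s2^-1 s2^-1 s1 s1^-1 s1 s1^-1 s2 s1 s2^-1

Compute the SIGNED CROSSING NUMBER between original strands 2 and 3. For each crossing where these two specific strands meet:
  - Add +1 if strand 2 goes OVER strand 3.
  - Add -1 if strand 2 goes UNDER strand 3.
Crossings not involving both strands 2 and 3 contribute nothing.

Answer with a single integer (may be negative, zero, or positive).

Gen 1: 2 under 3. Both 2&3? yes. Contrib: -1. Sum: -1
Gen 2: 3 under 2. Both 2&3? yes. Contrib: +1. Sum: 0
Gen 3: crossing 1x2. Both 2&3? no. Sum: 0
Gen 4: crossing 2x1. Both 2&3? no. Sum: 0
Gen 5: crossing 1x2. Both 2&3? no. Sum: 0
Gen 6: crossing 2x1. Both 2&3? no. Sum: 0
Gen 7: 2 over 3. Both 2&3? yes. Contrib: +1. Sum: 1
Gen 8: crossing 1x3. Both 2&3? no. Sum: 1
Gen 9: crossing 1x2. Both 2&3? no. Sum: 1

Answer: 1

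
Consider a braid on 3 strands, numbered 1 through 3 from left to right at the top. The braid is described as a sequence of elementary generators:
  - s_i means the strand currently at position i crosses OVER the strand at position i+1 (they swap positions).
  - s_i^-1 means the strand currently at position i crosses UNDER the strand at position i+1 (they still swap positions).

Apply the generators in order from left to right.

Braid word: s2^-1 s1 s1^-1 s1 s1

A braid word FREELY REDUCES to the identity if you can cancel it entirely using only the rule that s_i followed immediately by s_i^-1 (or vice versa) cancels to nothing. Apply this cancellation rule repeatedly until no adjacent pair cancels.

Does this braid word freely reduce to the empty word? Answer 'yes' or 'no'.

Gen 1 (s2^-1): push. Stack: [s2^-1]
Gen 2 (s1): push. Stack: [s2^-1 s1]
Gen 3 (s1^-1): cancels prior s1. Stack: [s2^-1]
Gen 4 (s1): push. Stack: [s2^-1 s1]
Gen 5 (s1): push. Stack: [s2^-1 s1 s1]
Reduced word: s2^-1 s1 s1

Answer: no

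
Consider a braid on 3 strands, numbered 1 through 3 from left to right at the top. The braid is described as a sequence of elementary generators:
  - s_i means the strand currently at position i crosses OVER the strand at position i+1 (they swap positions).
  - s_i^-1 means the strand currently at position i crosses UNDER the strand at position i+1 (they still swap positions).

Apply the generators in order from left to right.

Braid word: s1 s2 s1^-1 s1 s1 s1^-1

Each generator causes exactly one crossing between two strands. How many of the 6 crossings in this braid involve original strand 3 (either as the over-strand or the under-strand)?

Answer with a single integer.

Answer: 5

Derivation:
Gen 1: crossing 1x2. Involves strand 3? no. Count so far: 0
Gen 2: crossing 1x3. Involves strand 3? yes. Count so far: 1
Gen 3: crossing 2x3. Involves strand 3? yes. Count so far: 2
Gen 4: crossing 3x2. Involves strand 3? yes. Count so far: 3
Gen 5: crossing 2x3. Involves strand 3? yes. Count so far: 4
Gen 6: crossing 3x2. Involves strand 3? yes. Count so far: 5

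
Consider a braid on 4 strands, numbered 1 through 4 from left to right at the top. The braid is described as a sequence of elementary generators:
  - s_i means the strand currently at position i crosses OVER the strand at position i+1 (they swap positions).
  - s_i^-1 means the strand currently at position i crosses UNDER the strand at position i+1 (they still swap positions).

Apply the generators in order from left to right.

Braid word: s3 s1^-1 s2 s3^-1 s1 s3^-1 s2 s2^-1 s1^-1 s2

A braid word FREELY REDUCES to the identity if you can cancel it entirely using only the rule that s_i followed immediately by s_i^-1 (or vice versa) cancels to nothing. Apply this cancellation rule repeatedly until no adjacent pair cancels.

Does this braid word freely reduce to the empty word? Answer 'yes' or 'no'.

Gen 1 (s3): push. Stack: [s3]
Gen 2 (s1^-1): push. Stack: [s3 s1^-1]
Gen 3 (s2): push. Stack: [s3 s1^-1 s2]
Gen 4 (s3^-1): push. Stack: [s3 s1^-1 s2 s3^-1]
Gen 5 (s1): push. Stack: [s3 s1^-1 s2 s3^-1 s1]
Gen 6 (s3^-1): push. Stack: [s3 s1^-1 s2 s3^-1 s1 s3^-1]
Gen 7 (s2): push. Stack: [s3 s1^-1 s2 s3^-1 s1 s3^-1 s2]
Gen 8 (s2^-1): cancels prior s2. Stack: [s3 s1^-1 s2 s3^-1 s1 s3^-1]
Gen 9 (s1^-1): push. Stack: [s3 s1^-1 s2 s3^-1 s1 s3^-1 s1^-1]
Gen 10 (s2): push. Stack: [s3 s1^-1 s2 s3^-1 s1 s3^-1 s1^-1 s2]
Reduced word: s3 s1^-1 s2 s3^-1 s1 s3^-1 s1^-1 s2

Answer: no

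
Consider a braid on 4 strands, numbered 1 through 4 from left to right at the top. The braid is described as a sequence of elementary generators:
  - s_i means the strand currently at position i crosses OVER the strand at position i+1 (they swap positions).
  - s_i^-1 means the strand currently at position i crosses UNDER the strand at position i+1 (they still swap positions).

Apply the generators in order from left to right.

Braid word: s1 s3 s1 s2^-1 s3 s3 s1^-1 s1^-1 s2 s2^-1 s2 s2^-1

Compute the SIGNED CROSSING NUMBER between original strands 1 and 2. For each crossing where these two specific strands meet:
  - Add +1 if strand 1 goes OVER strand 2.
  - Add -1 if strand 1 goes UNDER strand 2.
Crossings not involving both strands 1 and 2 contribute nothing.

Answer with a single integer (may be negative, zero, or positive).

Gen 1: 1 over 2. Both 1&2? yes. Contrib: +1. Sum: 1
Gen 2: crossing 3x4. Both 1&2? no. Sum: 1
Gen 3: 2 over 1. Both 1&2? yes. Contrib: -1. Sum: 0
Gen 4: crossing 2x4. Both 1&2? no. Sum: 0
Gen 5: crossing 2x3. Both 1&2? no. Sum: 0
Gen 6: crossing 3x2. Both 1&2? no. Sum: 0
Gen 7: crossing 1x4. Both 1&2? no. Sum: 0
Gen 8: crossing 4x1. Both 1&2? no. Sum: 0
Gen 9: crossing 4x2. Both 1&2? no. Sum: 0
Gen 10: crossing 2x4. Both 1&2? no. Sum: 0
Gen 11: crossing 4x2. Both 1&2? no. Sum: 0
Gen 12: crossing 2x4. Both 1&2? no. Sum: 0

Answer: 0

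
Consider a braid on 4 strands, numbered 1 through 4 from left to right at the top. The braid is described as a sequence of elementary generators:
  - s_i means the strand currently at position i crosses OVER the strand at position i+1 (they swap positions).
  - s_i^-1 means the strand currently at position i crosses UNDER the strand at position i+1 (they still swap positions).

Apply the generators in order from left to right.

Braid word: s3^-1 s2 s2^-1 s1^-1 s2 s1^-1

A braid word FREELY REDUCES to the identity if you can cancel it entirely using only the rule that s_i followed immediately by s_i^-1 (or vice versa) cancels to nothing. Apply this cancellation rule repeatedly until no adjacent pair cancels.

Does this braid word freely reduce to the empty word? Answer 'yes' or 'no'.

Gen 1 (s3^-1): push. Stack: [s3^-1]
Gen 2 (s2): push. Stack: [s3^-1 s2]
Gen 3 (s2^-1): cancels prior s2. Stack: [s3^-1]
Gen 4 (s1^-1): push. Stack: [s3^-1 s1^-1]
Gen 5 (s2): push. Stack: [s3^-1 s1^-1 s2]
Gen 6 (s1^-1): push. Stack: [s3^-1 s1^-1 s2 s1^-1]
Reduced word: s3^-1 s1^-1 s2 s1^-1

Answer: no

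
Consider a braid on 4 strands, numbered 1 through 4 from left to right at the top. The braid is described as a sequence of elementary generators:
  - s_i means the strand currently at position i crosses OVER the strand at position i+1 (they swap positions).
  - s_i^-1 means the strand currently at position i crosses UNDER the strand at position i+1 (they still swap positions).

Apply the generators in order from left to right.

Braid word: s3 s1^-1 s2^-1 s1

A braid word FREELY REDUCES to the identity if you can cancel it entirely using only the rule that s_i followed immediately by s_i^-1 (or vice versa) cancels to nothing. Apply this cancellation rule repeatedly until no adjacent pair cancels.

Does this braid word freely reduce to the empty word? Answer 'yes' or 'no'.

Gen 1 (s3): push. Stack: [s3]
Gen 2 (s1^-1): push. Stack: [s3 s1^-1]
Gen 3 (s2^-1): push. Stack: [s3 s1^-1 s2^-1]
Gen 4 (s1): push. Stack: [s3 s1^-1 s2^-1 s1]
Reduced word: s3 s1^-1 s2^-1 s1

Answer: no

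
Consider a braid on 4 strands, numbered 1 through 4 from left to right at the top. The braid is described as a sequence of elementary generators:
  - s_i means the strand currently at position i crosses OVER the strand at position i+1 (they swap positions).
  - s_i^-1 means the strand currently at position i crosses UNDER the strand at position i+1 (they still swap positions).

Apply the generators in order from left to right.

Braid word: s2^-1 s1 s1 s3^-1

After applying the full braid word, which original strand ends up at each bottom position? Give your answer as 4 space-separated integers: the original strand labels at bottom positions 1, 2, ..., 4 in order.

Answer: 1 3 4 2

Derivation:
Gen 1 (s2^-1): strand 2 crosses under strand 3. Perm now: [1 3 2 4]
Gen 2 (s1): strand 1 crosses over strand 3. Perm now: [3 1 2 4]
Gen 3 (s1): strand 3 crosses over strand 1. Perm now: [1 3 2 4]
Gen 4 (s3^-1): strand 2 crosses under strand 4. Perm now: [1 3 4 2]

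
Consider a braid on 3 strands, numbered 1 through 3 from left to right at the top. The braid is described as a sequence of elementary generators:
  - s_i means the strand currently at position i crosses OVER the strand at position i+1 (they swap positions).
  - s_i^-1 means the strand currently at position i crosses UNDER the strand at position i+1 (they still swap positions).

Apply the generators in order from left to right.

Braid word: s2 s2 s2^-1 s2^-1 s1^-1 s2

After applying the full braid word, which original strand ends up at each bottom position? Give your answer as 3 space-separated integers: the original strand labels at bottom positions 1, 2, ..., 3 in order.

Gen 1 (s2): strand 2 crosses over strand 3. Perm now: [1 3 2]
Gen 2 (s2): strand 3 crosses over strand 2. Perm now: [1 2 3]
Gen 3 (s2^-1): strand 2 crosses under strand 3. Perm now: [1 3 2]
Gen 4 (s2^-1): strand 3 crosses under strand 2. Perm now: [1 2 3]
Gen 5 (s1^-1): strand 1 crosses under strand 2. Perm now: [2 1 3]
Gen 6 (s2): strand 1 crosses over strand 3. Perm now: [2 3 1]

Answer: 2 3 1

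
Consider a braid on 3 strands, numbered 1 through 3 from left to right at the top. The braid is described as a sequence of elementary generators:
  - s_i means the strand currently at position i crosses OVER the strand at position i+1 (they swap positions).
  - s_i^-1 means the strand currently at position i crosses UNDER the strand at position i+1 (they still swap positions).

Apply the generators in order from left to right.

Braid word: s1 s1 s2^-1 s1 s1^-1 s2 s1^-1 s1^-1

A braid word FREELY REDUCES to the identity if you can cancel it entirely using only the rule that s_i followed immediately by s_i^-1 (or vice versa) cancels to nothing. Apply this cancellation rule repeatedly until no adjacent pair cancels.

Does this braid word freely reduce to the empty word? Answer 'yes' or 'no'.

Gen 1 (s1): push. Stack: [s1]
Gen 2 (s1): push. Stack: [s1 s1]
Gen 3 (s2^-1): push. Stack: [s1 s1 s2^-1]
Gen 4 (s1): push. Stack: [s1 s1 s2^-1 s1]
Gen 5 (s1^-1): cancels prior s1. Stack: [s1 s1 s2^-1]
Gen 6 (s2): cancels prior s2^-1. Stack: [s1 s1]
Gen 7 (s1^-1): cancels prior s1. Stack: [s1]
Gen 8 (s1^-1): cancels prior s1. Stack: []
Reduced word: (empty)

Answer: yes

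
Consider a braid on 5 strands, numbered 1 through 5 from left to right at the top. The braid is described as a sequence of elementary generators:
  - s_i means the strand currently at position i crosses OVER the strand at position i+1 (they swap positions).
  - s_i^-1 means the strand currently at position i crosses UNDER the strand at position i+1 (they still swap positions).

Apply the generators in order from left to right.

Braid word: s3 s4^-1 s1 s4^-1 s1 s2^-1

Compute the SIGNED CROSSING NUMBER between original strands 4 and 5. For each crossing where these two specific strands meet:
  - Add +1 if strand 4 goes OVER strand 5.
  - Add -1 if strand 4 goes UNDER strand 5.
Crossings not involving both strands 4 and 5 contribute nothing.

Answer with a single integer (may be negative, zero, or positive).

Gen 1: crossing 3x4. Both 4&5? no. Sum: 0
Gen 2: crossing 3x5. Both 4&5? no. Sum: 0
Gen 3: crossing 1x2. Both 4&5? no. Sum: 0
Gen 4: crossing 5x3. Both 4&5? no. Sum: 0
Gen 5: crossing 2x1. Both 4&5? no. Sum: 0
Gen 6: crossing 2x4. Both 4&5? no. Sum: 0

Answer: 0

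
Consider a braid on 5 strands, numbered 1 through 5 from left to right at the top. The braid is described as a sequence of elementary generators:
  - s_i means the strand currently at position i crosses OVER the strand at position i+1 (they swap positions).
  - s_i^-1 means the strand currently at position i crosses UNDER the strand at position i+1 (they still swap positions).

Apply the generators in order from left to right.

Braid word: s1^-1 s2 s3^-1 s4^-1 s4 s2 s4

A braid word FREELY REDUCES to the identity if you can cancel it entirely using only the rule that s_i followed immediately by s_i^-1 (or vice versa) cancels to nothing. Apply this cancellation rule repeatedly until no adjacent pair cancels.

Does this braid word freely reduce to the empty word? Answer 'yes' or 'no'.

Gen 1 (s1^-1): push. Stack: [s1^-1]
Gen 2 (s2): push. Stack: [s1^-1 s2]
Gen 3 (s3^-1): push. Stack: [s1^-1 s2 s3^-1]
Gen 4 (s4^-1): push. Stack: [s1^-1 s2 s3^-1 s4^-1]
Gen 5 (s4): cancels prior s4^-1. Stack: [s1^-1 s2 s3^-1]
Gen 6 (s2): push. Stack: [s1^-1 s2 s3^-1 s2]
Gen 7 (s4): push. Stack: [s1^-1 s2 s3^-1 s2 s4]
Reduced word: s1^-1 s2 s3^-1 s2 s4

Answer: no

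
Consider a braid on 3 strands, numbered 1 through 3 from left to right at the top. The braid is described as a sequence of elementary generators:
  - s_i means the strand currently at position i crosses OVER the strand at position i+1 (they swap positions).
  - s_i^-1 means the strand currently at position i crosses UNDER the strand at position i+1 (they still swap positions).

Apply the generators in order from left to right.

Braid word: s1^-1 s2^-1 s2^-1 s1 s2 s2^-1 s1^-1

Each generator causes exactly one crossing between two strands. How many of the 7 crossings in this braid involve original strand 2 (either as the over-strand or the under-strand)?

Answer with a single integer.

Answer: 5

Derivation:
Gen 1: crossing 1x2. Involves strand 2? yes. Count so far: 1
Gen 2: crossing 1x3. Involves strand 2? no. Count so far: 1
Gen 3: crossing 3x1. Involves strand 2? no. Count so far: 1
Gen 4: crossing 2x1. Involves strand 2? yes. Count so far: 2
Gen 5: crossing 2x3. Involves strand 2? yes. Count so far: 3
Gen 6: crossing 3x2. Involves strand 2? yes. Count so far: 4
Gen 7: crossing 1x2. Involves strand 2? yes. Count so far: 5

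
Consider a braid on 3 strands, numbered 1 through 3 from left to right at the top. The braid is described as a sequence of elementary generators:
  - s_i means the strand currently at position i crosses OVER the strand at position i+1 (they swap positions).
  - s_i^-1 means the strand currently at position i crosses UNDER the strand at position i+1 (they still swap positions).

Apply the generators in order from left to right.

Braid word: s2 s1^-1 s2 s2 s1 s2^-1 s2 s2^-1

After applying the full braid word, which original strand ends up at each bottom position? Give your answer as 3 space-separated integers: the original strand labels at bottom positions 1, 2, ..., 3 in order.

Answer: 1 2 3

Derivation:
Gen 1 (s2): strand 2 crosses over strand 3. Perm now: [1 3 2]
Gen 2 (s1^-1): strand 1 crosses under strand 3. Perm now: [3 1 2]
Gen 3 (s2): strand 1 crosses over strand 2. Perm now: [3 2 1]
Gen 4 (s2): strand 2 crosses over strand 1. Perm now: [3 1 2]
Gen 5 (s1): strand 3 crosses over strand 1. Perm now: [1 3 2]
Gen 6 (s2^-1): strand 3 crosses under strand 2. Perm now: [1 2 3]
Gen 7 (s2): strand 2 crosses over strand 3. Perm now: [1 3 2]
Gen 8 (s2^-1): strand 3 crosses under strand 2. Perm now: [1 2 3]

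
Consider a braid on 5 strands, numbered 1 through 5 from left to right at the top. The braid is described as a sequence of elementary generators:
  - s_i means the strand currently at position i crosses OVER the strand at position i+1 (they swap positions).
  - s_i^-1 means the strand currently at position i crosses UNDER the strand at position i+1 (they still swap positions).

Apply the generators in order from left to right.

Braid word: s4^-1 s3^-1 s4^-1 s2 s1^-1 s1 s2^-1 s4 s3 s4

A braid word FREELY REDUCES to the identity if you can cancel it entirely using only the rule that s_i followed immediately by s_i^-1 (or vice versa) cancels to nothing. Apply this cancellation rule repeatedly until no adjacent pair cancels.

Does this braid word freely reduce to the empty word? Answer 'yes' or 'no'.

Gen 1 (s4^-1): push. Stack: [s4^-1]
Gen 2 (s3^-1): push. Stack: [s4^-1 s3^-1]
Gen 3 (s4^-1): push. Stack: [s4^-1 s3^-1 s4^-1]
Gen 4 (s2): push. Stack: [s4^-1 s3^-1 s4^-1 s2]
Gen 5 (s1^-1): push. Stack: [s4^-1 s3^-1 s4^-1 s2 s1^-1]
Gen 6 (s1): cancels prior s1^-1. Stack: [s4^-1 s3^-1 s4^-1 s2]
Gen 7 (s2^-1): cancels prior s2. Stack: [s4^-1 s3^-1 s4^-1]
Gen 8 (s4): cancels prior s4^-1. Stack: [s4^-1 s3^-1]
Gen 9 (s3): cancels prior s3^-1. Stack: [s4^-1]
Gen 10 (s4): cancels prior s4^-1. Stack: []
Reduced word: (empty)

Answer: yes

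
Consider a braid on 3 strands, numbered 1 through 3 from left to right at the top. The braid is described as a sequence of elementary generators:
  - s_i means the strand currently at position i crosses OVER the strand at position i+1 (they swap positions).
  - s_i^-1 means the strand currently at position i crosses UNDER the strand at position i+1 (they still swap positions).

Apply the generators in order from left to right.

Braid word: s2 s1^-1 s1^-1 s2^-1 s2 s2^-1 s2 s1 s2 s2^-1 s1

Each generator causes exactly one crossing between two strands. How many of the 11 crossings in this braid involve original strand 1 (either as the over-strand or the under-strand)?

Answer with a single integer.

Answer: 6

Derivation:
Gen 1: crossing 2x3. Involves strand 1? no. Count so far: 0
Gen 2: crossing 1x3. Involves strand 1? yes. Count so far: 1
Gen 3: crossing 3x1. Involves strand 1? yes. Count so far: 2
Gen 4: crossing 3x2. Involves strand 1? no. Count so far: 2
Gen 5: crossing 2x3. Involves strand 1? no. Count so far: 2
Gen 6: crossing 3x2. Involves strand 1? no. Count so far: 2
Gen 7: crossing 2x3. Involves strand 1? no. Count so far: 2
Gen 8: crossing 1x3. Involves strand 1? yes. Count so far: 3
Gen 9: crossing 1x2. Involves strand 1? yes. Count so far: 4
Gen 10: crossing 2x1. Involves strand 1? yes. Count so far: 5
Gen 11: crossing 3x1. Involves strand 1? yes. Count so far: 6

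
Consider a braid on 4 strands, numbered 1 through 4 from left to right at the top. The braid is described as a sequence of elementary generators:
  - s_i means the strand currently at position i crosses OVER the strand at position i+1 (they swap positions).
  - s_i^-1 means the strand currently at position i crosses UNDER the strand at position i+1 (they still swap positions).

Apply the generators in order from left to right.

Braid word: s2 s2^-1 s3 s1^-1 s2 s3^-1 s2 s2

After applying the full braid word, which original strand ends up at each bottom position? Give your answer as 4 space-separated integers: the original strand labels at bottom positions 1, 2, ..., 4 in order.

Gen 1 (s2): strand 2 crosses over strand 3. Perm now: [1 3 2 4]
Gen 2 (s2^-1): strand 3 crosses under strand 2. Perm now: [1 2 3 4]
Gen 3 (s3): strand 3 crosses over strand 4. Perm now: [1 2 4 3]
Gen 4 (s1^-1): strand 1 crosses under strand 2. Perm now: [2 1 4 3]
Gen 5 (s2): strand 1 crosses over strand 4. Perm now: [2 4 1 3]
Gen 6 (s3^-1): strand 1 crosses under strand 3. Perm now: [2 4 3 1]
Gen 7 (s2): strand 4 crosses over strand 3. Perm now: [2 3 4 1]
Gen 8 (s2): strand 3 crosses over strand 4. Perm now: [2 4 3 1]

Answer: 2 4 3 1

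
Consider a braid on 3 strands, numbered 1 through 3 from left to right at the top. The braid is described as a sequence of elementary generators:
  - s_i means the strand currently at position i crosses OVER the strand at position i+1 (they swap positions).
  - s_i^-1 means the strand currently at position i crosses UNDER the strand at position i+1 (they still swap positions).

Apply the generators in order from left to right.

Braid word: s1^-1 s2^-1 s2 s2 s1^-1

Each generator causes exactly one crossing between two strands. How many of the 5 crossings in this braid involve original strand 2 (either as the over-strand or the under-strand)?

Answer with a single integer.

Answer: 2

Derivation:
Gen 1: crossing 1x2. Involves strand 2? yes. Count so far: 1
Gen 2: crossing 1x3. Involves strand 2? no. Count so far: 1
Gen 3: crossing 3x1. Involves strand 2? no. Count so far: 1
Gen 4: crossing 1x3. Involves strand 2? no. Count so far: 1
Gen 5: crossing 2x3. Involves strand 2? yes. Count so far: 2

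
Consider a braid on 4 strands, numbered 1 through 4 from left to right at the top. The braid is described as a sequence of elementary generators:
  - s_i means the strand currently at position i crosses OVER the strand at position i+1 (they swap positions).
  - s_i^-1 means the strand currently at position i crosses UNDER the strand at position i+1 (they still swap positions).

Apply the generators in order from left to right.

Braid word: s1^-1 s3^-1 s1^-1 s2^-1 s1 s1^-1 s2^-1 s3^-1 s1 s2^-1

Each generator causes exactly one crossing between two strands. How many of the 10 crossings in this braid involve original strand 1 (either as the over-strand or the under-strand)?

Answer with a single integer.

Answer: 6

Derivation:
Gen 1: crossing 1x2. Involves strand 1? yes. Count so far: 1
Gen 2: crossing 3x4. Involves strand 1? no. Count so far: 1
Gen 3: crossing 2x1. Involves strand 1? yes. Count so far: 2
Gen 4: crossing 2x4. Involves strand 1? no. Count so far: 2
Gen 5: crossing 1x4. Involves strand 1? yes. Count so far: 3
Gen 6: crossing 4x1. Involves strand 1? yes. Count so far: 4
Gen 7: crossing 4x2. Involves strand 1? no. Count so far: 4
Gen 8: crossing 4x3. Involves strand 1? no. Count so far: 4
Gen 9: crossing 1x2. Involves strand 1? yes. Count so far: 5
Gen 10: crossing 1x3. Involves strand 1? yes. Count so far: 6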